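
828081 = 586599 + 241482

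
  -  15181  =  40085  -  55266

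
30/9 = 10/3=   3.33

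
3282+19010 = 22292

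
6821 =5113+1708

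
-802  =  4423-5225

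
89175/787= 113 + 244/787 = 113.31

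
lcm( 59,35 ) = 2065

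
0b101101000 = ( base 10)360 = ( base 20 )i0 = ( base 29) CC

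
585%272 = 41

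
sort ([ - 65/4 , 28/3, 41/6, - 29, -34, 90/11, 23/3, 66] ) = [-34, - 29,-65/4, 41/6, 23/3, 90/11, 28/3, 66]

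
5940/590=10  +  4/59 = 10.07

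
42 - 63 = -21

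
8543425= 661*12925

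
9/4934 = 9/4934  =  0.00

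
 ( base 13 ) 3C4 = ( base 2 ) 1010011011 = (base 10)667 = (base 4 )22123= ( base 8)1233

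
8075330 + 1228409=9303739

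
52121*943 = 49150103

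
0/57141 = 0 = 0.00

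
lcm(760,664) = 63080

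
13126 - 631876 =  - 618750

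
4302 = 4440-138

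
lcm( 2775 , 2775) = 2775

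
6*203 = 1218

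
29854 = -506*( - 59) 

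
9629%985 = 764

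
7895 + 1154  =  9049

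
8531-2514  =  6017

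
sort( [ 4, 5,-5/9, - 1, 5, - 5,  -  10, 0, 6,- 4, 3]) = [ - 10, - 5, - 4, - 1,-5/9,  0, 3, 4,5,5, 6]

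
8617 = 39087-30470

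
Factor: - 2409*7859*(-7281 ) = 3^3 * 11^1*  29^1*73^1*271^1*809^1 = 137846302011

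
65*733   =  47645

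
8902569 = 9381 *949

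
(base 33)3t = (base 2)10000000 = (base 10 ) 128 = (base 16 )80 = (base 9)152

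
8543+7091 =15634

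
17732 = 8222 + 9510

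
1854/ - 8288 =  - 927/4144 =-0.22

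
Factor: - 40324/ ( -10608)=593/156 = 2^(-2)*3^( - 1) * 13^( - 1)*  593^1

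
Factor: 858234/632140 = 429117/316070  =  2^(-1) * 3^1*5^ (-1) * 13^1*11003^1*31607^( - 1 ) 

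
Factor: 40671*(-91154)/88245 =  - 411924926/9805 = - 2^1*5^(-1 )*7^1*17^1*37^(  -  1)*53^( - 1 )*383^1 * 4519^1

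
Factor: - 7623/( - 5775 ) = 33/25 =3^1 *5^ ( - 2)*11^1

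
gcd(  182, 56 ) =14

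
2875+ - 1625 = 1250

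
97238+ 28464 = 125702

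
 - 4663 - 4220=-8883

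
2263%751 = 10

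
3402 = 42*81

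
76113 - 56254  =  19859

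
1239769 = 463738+776031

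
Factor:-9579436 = -2^2*2394859^1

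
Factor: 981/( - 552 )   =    -  327/184 = - 2^(  -  3)*3^1*23^( - 1)*109^1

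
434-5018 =  -  4584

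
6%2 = 0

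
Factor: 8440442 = 2^1*317^1*13313^1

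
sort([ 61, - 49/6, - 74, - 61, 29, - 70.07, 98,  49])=[ - 74, - 70.07 , - 61, - 49/6, 29 , 49,61, 98]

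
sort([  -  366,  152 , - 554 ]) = [ - 554,  -  366 , 152 ] 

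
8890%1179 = 637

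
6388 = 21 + 6367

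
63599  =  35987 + 27612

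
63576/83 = 765+81/83 = 765.98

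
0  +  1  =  1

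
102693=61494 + 41199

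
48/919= 48/919=0.05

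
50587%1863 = 286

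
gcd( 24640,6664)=56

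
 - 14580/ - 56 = 3645/14 = 260.36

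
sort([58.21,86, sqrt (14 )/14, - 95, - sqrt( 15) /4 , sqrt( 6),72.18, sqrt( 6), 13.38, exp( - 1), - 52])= [ - 95, - 52, - sqrt( 15)/4 , sqrt( 14)/14,exp(-1 ),sqrt(6),sqrt( 6),13.38, 58.21,72.18 , 86]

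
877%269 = 70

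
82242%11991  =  10296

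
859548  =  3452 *249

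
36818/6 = 6136+1/3 = 6136.33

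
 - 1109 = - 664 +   -  445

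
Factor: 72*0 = 0^1 = 0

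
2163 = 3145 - 982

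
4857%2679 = 2178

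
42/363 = 14/121= 0.12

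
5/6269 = 5/6269 =0.00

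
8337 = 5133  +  3204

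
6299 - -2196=8495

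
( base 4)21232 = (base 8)1156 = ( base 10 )622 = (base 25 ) OM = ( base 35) hr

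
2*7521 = 15042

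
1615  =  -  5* ( - 323 )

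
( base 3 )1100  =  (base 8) 44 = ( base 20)1G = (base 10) 36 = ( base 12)30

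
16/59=16/59  =  0.27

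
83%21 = 20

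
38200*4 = 152800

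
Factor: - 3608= -2^3*11^1*41^1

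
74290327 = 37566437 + 36723890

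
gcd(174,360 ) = 6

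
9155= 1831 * 5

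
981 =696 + 285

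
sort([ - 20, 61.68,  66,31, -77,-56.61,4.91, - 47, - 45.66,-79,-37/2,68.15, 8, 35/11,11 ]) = [ - 79,  -  77,- 56.61,-47 ,-45.66,- 20, - 37/2, 35/11,  4.91,8, 11,31, 61.68,66, 68.15] 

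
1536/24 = 64 = 64.00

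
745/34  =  21 + 31/34 =21.91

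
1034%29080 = 1034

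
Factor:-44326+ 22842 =-2^2*41^1* 131^1 =-21484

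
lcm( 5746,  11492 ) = 11492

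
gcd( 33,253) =11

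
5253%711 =276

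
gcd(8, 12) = 4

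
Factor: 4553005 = 5^1 * 509^1 * 1789^1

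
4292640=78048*55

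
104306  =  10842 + 93464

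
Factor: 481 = 13^1*37^1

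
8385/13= 645 = 645.00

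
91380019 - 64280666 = 27099353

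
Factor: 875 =5^3*7^1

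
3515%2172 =1343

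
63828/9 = 7092 = 7092.00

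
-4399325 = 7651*( - 575)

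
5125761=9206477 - 4080716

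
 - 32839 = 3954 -36793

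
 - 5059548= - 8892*569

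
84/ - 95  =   - 1 + 11/95 = -  0.88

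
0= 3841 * 0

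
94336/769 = 122+518/769= 122.67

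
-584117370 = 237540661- 821658031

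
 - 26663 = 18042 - 44705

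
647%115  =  72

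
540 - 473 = 67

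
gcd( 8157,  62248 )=1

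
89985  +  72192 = 162177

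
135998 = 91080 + 44918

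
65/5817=65/5817=0.01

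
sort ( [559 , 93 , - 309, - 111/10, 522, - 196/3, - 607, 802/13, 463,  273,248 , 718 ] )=[ - 607 , - 309, - 196/3, -111/10, 802/13, 93,248 , 273, 463, 522, 559,718]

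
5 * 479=2395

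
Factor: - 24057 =  -  3^7 * 11^1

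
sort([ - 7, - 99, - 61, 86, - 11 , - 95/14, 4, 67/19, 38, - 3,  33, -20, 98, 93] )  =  [ - 99,-61, - 20,-11, - 7, - 95/14 , - 3,67/19,4,33, 38, 86, 93, 98] 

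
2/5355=2/5355 =0.00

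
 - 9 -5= - 14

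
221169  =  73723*3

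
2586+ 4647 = 7233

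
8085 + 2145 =10230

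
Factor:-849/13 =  - 3^1*13^( - 1 )*283^1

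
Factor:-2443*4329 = - 3^2*7^1*13^1*37^1*349^1 =- 10575747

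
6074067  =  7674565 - 1600498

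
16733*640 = 10709120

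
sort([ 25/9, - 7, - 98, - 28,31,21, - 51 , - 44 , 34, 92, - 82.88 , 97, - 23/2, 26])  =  [ - 98, - 82.88, - 51, - 44, - 28,-23/2,  -  7, 25/9, 21,26,  31, 34,92,97 ] 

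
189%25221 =189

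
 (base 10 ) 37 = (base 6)101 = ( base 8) 45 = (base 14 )29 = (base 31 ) 16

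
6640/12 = 553 + 1/3  =  553.33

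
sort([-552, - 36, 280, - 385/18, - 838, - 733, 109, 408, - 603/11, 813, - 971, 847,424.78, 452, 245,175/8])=[  -  971, - 838, - 733, - 552,-603/11, - 36, - 385/18, 175/8, 109,245, 280, 408,424.78, 452,813,847]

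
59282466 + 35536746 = 94819212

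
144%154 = 144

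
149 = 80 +69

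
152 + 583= 735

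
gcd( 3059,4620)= 7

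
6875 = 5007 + 1868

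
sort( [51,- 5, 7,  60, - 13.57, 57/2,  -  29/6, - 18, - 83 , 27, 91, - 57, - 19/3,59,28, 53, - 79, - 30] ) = [ - 83, - 79, - 57, -30, - 18,-13.57, - 19/3,  -  5, - 29/6,7, 27, 28, 57/2, 51, 53,59, 60, 91] 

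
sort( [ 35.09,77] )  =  [ 35.09,77 ] 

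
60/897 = 20/299 = 0.07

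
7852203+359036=8211239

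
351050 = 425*826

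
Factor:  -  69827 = -69827^1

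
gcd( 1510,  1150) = 10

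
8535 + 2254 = 10789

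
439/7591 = 439/7591  =  0.06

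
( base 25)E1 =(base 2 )101011111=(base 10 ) 351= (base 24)ef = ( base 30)BL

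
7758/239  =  32  +  110/239 = 32.46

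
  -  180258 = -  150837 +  - 29421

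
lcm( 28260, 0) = 0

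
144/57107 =144/57107 = 0.00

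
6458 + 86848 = 93306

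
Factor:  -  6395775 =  - 3^1*5^2*53^1*1609^1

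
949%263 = 160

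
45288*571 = 25859448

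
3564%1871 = 1693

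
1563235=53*29495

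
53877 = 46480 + 7397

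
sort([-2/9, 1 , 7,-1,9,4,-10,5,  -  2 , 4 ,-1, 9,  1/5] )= [-10,-2, - 1, - 1 , - 2/9 , 1/5, 1 , 4, 4, 5, 7,  9 , 9] 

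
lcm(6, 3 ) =6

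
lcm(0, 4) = 0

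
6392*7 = 44744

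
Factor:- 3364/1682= - 2^1 = - 2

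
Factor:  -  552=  - 2^3*3^1*23^1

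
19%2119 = 19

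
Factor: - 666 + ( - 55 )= - 721 =- 7^1 * 103^1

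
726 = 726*1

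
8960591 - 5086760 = 3873831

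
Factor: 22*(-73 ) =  - 2^1*11^1*73^1 =-1606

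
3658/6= 609 + 2/3 = 609.67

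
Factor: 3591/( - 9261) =  -  19/49 = - 7^ ( - 2)*19^1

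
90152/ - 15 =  - 90152/15= - 6010.13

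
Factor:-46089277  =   - 13^1*53^1*151^1*443^1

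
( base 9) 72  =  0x41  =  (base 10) 65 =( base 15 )45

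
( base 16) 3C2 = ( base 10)962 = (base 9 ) 1278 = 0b1111000010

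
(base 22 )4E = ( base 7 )204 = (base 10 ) 102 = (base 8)146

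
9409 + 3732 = 13141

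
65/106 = 65/106=0.61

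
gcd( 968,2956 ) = 4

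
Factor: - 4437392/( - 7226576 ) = 7^( -1)*113^( - 1)*463^1*571^( - 1 )*599^1 = 277337/451661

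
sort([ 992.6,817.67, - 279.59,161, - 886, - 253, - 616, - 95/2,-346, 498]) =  [ - 886 ,-616, - 346, - 279.59 , - 253, - 95/2,  161,498,817.67,992.6 ]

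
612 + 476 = 1088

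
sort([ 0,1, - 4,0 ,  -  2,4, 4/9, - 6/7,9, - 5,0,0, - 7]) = [- 7, - 5, - 4,  -  2,- 6/7,0,0,0,0,  4/9, 1,4,9 ] 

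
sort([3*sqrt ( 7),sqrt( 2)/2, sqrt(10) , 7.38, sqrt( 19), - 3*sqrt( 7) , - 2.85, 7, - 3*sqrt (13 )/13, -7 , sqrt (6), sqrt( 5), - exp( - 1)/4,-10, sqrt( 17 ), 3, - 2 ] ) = [ - 10,-3*sqrt( 7), - 7, - 2.85, - 2 , - 3*sqrt( 13)/13, - exp( - 1)/4, sqrt (2 ) /2, sqrt( 5), sqrt(6),  3, sqrt( 10),  sqrt( 17 ),  sqrt( 19), 7, 7.38,3*sqrt( 7)]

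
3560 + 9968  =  13528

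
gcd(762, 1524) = 762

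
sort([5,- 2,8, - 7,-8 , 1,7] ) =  [ - 8, - 7,-2,1, 5,7 , 8 ] 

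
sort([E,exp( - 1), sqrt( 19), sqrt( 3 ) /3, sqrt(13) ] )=[ exp(-1), sqrt (3 ) /3, E, sqrt( 13 ),  sqrt( 19 ) ] 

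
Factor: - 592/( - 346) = 296/173 = 2^3*37^1*173^( - 1)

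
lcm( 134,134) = 134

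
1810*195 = 352950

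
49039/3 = 49039/3= 16346.33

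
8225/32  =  257+1/32 = 257.03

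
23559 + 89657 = 113216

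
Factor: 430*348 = 2^3*3^1 * 5^1*29^1*43^1 = 149640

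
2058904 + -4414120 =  - 2355216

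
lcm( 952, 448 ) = 7616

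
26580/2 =13290 = 13290.00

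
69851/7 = 9978+5/7  =  9978.71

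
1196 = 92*13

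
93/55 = 93/55 = 1.69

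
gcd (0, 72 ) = 72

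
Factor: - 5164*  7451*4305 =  - 165643330020 = -2^2*3^1*5^1*7^1 * 41^1*1291^1 * 7451^1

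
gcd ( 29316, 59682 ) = 42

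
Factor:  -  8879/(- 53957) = 13^1*79^( - 1 ) = 13/79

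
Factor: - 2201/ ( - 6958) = 2^(- 1)*7^(-2)*31^1 = 31/98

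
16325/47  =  16325/47 =347.34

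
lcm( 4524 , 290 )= 22620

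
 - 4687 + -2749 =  - 7436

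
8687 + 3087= 11774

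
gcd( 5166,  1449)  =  63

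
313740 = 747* 420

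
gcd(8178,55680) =174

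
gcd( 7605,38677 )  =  1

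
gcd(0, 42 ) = 42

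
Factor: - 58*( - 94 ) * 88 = 479776 = 2^5 * 11^1 *29^1 * 47^1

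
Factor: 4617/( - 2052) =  - 2^( - 2 )*3^2  =  - 9/4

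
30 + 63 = 93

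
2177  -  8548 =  - 6371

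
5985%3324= 2661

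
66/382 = 33/191 = 0.17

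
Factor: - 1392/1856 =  - 2^(-2)*3^1 = - 3/4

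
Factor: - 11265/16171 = -3^1*5^1*103^( - 1)*157^( - 1) * 751^1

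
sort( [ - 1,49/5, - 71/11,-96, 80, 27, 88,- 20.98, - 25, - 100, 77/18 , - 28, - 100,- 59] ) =[-100, - 100, - 96, - 59, - 28,-25, - 20.98, -71/11,-1, 77/18, 49/5,27,80, 88 ] 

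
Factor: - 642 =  - 2^1*3^1*107^1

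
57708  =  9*6412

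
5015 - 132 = 4883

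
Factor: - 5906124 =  - 2^2*3^2*7^1*23^1 * 1019^1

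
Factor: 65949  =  3^1*13^1*19^1*89^1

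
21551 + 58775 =80326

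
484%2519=484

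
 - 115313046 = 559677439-674990485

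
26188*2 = 52376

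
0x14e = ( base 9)411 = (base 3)110101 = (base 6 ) 1314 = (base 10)334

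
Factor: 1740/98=870/49 = 2^1*3^1 * 5^1*7^(-2 )*29^1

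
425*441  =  187425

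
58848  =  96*613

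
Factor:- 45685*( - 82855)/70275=3^( - 1)*73^1*227^1*937^(-1)*9137^1 = 151409227/2811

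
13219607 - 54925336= - 41705729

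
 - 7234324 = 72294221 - 79528545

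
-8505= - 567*15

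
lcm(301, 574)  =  24682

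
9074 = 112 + 8962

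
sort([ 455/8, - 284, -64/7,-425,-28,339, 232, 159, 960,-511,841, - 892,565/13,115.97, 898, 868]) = [ - 892, -511,-425,- 284, - 28, - 64/7,565/13 , 455/8 , 115.97, 159, 232 , 339, 841, 868, 898, 960]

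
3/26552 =3/26552 = 0.00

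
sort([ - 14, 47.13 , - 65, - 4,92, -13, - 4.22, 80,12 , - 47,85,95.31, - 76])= [ - 76,-65,- 47, - 14, - 13, - 4.22, - 4, 12,47.13,80 , 85,92 , 95.31]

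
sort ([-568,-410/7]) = [-568,-410/7]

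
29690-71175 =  - 41485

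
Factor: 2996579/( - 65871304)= - 2^(  -  3)*47^1 * 103^1*619^1*8233913^ (  -  1)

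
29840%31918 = 29840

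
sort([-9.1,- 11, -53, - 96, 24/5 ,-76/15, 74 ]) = [ -96, - 53,-11,-9.1, -76/15, 24/5,74]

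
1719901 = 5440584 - 3720683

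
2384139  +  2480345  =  4864484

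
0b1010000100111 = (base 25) 869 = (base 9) 7062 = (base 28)6G7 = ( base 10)5159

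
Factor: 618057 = 3^3*11^1*2081^1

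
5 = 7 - 2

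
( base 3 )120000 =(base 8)625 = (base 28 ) ed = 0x195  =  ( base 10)405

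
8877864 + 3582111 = 12459975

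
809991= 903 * 897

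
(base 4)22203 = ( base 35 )ja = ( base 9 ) 830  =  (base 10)675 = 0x2a3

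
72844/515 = 72844/515= 141.44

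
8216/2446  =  3 + 439/1223  =  3.36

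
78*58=4524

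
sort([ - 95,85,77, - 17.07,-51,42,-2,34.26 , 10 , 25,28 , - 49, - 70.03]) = [ - 95,- 70.03, - 51, - 49,- 17.07, - 2,10,25, 28, 34.26 , 42,77,85]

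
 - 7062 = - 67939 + 60877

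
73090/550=132 + 49/55 = 132.89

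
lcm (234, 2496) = 7488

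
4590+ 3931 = 8521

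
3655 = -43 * ( - 85)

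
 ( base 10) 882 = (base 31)se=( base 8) 1562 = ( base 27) 15I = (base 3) 1012200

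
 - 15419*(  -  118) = 1819442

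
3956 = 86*46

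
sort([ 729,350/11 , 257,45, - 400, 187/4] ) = [ -400,350/11,45,  187/4,257, 729]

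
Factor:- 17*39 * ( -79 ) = 52377 = 3^1*13^1 *17^1*79^1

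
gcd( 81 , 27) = 27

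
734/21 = 34 + 20/21 = 34.95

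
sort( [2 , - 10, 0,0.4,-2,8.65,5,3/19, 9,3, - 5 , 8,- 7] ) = [ - 10,-7, - 5, - 2,0, 3/19,0.4,2, 3, 5, 8, 8.65,  9]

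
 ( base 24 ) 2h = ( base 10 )65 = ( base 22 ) 2L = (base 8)101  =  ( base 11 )5a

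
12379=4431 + 7948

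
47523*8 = 380184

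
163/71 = 163/71=2.30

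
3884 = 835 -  - 3049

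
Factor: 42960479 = 17^1 *2527087^1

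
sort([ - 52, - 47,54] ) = [-52,- 47,54] 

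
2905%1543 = 1362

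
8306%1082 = 732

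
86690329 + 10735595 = 97425924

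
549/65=549/65 = 8.45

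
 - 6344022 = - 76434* 83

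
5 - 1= 4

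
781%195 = 1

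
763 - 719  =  44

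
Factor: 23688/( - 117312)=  - 21/104 = - 2^( - 3) * 3^1*7^1*13^(- 1)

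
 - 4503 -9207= - 13710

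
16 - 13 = 3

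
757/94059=757/94059 =0.01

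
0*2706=0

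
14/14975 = 14/14975 =0.00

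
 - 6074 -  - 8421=2347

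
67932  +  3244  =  71176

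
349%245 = 104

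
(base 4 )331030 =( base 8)7514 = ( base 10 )3916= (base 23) 796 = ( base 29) 4j1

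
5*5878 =29390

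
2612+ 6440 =9052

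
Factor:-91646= -2^1*45823^1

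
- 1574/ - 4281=1574/4281=0.37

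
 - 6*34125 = -204750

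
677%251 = 175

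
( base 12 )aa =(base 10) 130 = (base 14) 94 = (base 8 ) 202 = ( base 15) 8A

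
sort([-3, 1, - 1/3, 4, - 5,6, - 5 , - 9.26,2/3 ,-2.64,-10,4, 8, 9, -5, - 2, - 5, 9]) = [ - 10, - 9.26, - 5, - 5, - 5, - 5,-3, - 2.64, - 2,  -  1/3,2/3, 1,4, 4, 6, 8, 9, 9]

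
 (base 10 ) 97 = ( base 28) 3D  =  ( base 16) 61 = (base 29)3A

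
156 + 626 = 782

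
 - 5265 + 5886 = 621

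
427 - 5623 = -5196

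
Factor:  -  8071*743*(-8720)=2^4*5^1  *  7^1*109^1*743^1*1153^1=52291686160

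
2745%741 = 522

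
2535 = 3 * 845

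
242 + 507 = 749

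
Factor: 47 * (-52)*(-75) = 2^2*3^1*5^2 *13^1 * 47^1= 183300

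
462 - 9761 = -9299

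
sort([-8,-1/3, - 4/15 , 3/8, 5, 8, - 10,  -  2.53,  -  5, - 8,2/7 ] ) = [- 10,-8, - 8, - 5 ,  -  2.53, - 1/3, - 4/15, 2/7, 3/8, 5,  8 ]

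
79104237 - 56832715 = 22271522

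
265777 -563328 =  - 297551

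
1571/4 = 392 + 3/4 = 392.75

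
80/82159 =80/82159 =0.00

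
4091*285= 1165935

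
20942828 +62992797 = 83935625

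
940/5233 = 940/5233 = 0.18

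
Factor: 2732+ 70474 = 2^1*3^2*7^2*83^1 = 73206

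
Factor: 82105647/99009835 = 3^1 * 5^ ( - 1)*13^1*127^ ( - 1)*155921^(  -  1 ) * 2105273^1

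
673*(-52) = - 34996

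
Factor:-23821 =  - 7^1*41^1*83^1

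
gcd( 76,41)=1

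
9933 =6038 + 3895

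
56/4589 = 56/4589 = 0.01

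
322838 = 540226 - 217388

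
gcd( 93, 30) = 3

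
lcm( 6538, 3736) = 26152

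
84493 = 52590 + 31903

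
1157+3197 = 4354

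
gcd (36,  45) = 9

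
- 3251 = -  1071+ - 2180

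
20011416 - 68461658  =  -48450242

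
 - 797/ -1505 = 797/1505 = 0.53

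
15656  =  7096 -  -8560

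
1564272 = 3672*426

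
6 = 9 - 3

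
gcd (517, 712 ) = 1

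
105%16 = 9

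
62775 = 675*93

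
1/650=1/650 = 0.00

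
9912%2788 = 1548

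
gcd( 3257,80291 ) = 1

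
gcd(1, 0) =1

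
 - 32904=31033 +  - 63937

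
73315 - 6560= 66755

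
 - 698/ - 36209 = 698/36209= 0.02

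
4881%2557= 2324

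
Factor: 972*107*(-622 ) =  - 64690488 = - 2^3*3^5*  107^1*311^1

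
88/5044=22/1261= 0.02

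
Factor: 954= 2^1*3^2*53^1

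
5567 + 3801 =9368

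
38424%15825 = 6774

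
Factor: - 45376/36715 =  - 2^6*5^(  -  1 )*7^( -1) * 709^1*1049^( - 1 ) 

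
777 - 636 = 141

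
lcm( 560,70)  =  560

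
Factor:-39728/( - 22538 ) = 2^3*13^1*59^ ( - 1 ) = 104/59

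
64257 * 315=20240955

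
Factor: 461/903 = 3^(- 1 )*7^( - 1 )*43^( - 1)*461^1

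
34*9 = 306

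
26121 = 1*26121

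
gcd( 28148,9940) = 4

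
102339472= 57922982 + 44416490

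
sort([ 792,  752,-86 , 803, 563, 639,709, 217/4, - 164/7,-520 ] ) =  [ -520, - 86,-164/7,217/4, 563,639,709,752,792,803 ] 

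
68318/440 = 34159/220 = 155.27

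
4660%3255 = 1405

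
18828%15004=3824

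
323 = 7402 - 7079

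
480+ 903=1383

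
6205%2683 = 839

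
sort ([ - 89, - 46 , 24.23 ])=[ - 89, - 46, 24.23 ] 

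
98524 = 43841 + 54683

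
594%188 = 30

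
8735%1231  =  118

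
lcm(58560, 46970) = 4509120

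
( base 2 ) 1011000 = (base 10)88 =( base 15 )5D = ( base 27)37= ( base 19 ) 4C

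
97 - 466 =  - 369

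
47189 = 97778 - 50589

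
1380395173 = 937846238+442548935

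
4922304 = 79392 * 62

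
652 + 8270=8922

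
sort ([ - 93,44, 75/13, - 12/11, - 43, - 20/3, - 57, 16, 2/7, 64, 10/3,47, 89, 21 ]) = [-93, - 57, - 43, - 20/3,- 12/11, 2/7,10/3, 75/13,16, 21,44,  47,64, 89 ]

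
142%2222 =142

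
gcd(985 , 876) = 1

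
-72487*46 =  - 3334402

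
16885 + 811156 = 828041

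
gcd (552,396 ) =12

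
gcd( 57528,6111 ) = 9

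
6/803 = 6/803=0.01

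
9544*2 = 19088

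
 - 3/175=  - 3/175 = -0.02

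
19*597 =11343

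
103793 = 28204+75589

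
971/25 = 38 + 21/25 =38.84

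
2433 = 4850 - 2417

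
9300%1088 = 596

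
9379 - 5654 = 3725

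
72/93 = 24/31=0.77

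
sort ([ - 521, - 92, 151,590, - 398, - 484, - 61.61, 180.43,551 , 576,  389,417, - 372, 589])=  [ - 521,- 484, - 398, - 372, - 92,- 61.61, 151, 180.43  ,  389,417, 551, 576, 589, 590]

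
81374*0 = 0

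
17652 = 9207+8445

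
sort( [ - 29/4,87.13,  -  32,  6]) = [-32 , - 29/4,6,87.13]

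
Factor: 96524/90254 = 2^1*59^1*409^1*45127^( - 1) = 48262/45127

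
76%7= 6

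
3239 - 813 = 2426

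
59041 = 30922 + 28119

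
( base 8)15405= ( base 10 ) 6917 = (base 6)52005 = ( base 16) 1B05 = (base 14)2741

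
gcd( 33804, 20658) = 1878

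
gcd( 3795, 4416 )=69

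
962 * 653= 628186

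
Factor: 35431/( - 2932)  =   - 2^( - 2 ) *11^1*733^( - 1) * 3221^1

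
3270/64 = 1635/32 = 51.09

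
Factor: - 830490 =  - 2^1*3^1 * 5^1  *19^1*31^1*47^1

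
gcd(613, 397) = 1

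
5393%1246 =409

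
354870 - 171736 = 183134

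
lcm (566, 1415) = 2830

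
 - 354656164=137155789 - 491811953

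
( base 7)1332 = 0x201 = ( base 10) 513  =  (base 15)243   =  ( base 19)180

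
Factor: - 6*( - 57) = 2^1*3^2*19^1 = 342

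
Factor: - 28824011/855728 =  - 2^( - 4 )*79^( - 1)* 263^1* 677^(  -  1 )*109597^1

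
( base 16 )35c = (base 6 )3552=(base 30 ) sk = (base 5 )11420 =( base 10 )860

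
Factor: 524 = 2^2*131^1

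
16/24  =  2/3 = 0.67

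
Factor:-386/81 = - 2^1*3^( - 4)*193^1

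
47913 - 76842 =- 28929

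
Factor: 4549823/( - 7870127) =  - 103^ ( -1 ) * 109^(-1)*701^( - 1 )*1361^1*3343^1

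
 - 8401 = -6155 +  - 2246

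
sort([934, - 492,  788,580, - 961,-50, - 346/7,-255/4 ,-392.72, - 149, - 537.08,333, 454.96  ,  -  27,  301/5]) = [-961,- 537.08, - 492, - 392.72, - 149 ,  -  255/4,- 50,  -  346/7 , - 27,301/5,333,454.96,580,788, 934]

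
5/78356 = 5/78356 = 0.00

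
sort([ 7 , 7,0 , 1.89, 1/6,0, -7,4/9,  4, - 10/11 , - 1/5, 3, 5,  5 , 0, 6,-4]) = [-7,-4, -10/11 , - 1/5,0 , 0,0, 1/6,4/9,  1.89 , 3, 4, 5, 5 , 6 , 7,  7]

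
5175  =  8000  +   - 2825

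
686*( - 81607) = -55982402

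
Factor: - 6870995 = -5^1*31^1*97^1 * 457^1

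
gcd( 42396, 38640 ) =12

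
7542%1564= 1286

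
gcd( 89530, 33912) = 2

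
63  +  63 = 126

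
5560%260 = 100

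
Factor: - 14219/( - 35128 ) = 2^(-3 )*59^1*241^1*4391^( - 1 ) 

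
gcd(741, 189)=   3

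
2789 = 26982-24193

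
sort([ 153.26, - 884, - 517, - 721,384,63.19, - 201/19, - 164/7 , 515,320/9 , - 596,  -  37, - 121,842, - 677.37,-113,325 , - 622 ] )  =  [-884, - 721, - 677.37, - 622  , - 596, - 517, - 121, -113, - 37 ,-164/7, - 201/19, 320/9,63.19,153.26,325,  384, 515,  842 ]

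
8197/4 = 2049 + 1/4  =  2049.25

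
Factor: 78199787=67^1*499^1*2339^1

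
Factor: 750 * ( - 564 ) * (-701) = 296523000 =2^3*3^2*5^3 * 47^1*701^1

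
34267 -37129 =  - 2862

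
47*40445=1900915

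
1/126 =1/126 = 0.01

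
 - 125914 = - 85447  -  40467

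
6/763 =6/763 = 0.01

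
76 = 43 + 33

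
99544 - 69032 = 30512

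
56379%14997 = 11388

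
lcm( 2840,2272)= 11360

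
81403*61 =4965583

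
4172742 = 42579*98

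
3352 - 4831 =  - 1479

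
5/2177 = 5/2177 = 0.00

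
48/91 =48/91 = 0.53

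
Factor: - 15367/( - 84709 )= 121/667 = 11^2*23^( - 1)*29^(  -  1 )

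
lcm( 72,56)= 504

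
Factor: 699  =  3^1*233^1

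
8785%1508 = 1245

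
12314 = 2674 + 9640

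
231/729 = 77/243= 0.32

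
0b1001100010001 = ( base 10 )4881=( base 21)B19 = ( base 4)1030101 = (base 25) 7K6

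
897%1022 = 897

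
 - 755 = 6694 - 7449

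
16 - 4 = 12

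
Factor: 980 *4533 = 2^2 * 3^1*5^1 * 7^2*1511^1= 4442340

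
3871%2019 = 1852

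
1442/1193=1  +  249/1193 = 1.21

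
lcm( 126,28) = 252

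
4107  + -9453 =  - 5346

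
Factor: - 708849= - 3^2*17^1 * 41^1* 113^1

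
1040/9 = 1040/9 = 115.56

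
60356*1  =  60356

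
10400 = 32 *325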